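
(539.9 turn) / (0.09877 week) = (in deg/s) 3.254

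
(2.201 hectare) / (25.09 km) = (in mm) 877.2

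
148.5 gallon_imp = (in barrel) 4.246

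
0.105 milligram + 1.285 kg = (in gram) 1285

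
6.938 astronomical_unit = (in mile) 6.449e+08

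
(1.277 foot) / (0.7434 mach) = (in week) 2.542e-09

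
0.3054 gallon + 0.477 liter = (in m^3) 0.001633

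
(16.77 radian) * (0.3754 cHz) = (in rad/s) 0.06295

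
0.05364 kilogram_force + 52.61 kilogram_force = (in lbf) 116.1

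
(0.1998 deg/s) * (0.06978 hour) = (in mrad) 876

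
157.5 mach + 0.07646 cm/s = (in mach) 157.5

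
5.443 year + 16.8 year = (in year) 22.24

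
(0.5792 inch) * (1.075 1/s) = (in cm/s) 1.582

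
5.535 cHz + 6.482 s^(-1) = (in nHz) 6.537e+09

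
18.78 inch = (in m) 0.477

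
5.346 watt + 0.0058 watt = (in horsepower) 0.007177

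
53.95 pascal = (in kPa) 0.05395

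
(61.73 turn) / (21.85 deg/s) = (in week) 0.001682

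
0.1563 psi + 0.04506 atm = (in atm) 0.0557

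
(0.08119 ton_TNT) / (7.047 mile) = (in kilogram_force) 3054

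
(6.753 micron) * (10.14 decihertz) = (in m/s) 6.848e-06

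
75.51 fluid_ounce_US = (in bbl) 0.01405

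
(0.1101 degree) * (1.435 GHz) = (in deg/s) 1.58e+08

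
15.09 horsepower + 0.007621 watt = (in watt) 1.125e+04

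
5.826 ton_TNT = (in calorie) 5.826e+09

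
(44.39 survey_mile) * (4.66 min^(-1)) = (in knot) 1.079e+04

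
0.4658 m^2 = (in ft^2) 5.014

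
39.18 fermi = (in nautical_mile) 2.116e-17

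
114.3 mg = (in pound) 0.000252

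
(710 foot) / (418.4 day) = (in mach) 1.758e-08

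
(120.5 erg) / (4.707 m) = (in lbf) 5.755e-07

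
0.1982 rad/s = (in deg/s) 11.36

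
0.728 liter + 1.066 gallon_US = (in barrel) 0.02996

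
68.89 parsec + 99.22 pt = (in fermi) 2.126e+33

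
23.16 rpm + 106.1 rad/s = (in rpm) 1036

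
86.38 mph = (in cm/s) 3862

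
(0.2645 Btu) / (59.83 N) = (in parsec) 1.512e-16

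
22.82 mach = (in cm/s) 7.77e+05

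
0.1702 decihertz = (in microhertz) 1.702e+04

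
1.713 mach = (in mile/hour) 1305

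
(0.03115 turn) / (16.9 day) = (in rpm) 1.28e-06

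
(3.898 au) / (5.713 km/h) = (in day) 4.253e+06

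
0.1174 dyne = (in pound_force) 2.639e-07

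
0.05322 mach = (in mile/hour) 40.54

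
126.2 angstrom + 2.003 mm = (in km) 2.003e-06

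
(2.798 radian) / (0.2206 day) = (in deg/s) 0.008411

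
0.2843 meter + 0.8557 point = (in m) 0.2846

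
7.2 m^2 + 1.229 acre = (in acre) 1.231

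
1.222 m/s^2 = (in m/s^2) 1.222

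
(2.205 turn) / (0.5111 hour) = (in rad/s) 0.00753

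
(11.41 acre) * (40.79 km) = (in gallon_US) 4.976e+11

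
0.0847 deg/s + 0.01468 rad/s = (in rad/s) 0.01616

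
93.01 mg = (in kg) 9.301e-05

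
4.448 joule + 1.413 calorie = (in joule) 10.36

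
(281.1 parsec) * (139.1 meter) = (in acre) 2.981e+17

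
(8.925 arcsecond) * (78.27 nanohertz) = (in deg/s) 1.94e-10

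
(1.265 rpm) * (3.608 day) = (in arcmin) 1.42e+08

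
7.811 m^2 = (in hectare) 0.0007811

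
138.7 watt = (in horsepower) 0.186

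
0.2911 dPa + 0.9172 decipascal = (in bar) 1.208e-06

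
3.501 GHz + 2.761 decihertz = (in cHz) 3.501e+11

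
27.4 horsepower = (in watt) 2.043e+04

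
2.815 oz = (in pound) 0.1759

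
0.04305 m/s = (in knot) 0.08368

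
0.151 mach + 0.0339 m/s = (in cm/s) 5145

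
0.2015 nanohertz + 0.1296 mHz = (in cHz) 0.01296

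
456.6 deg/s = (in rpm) 76.1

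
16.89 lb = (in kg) 7.661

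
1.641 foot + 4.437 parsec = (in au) 9.152e+05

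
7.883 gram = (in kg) 0.007883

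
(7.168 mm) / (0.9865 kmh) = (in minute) 0.000436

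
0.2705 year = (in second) 8.53e+06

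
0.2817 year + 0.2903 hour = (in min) 1.481e+05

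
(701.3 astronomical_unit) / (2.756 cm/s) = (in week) 6.294e+09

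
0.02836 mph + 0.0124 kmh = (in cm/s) 1.612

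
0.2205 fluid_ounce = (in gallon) 0.001723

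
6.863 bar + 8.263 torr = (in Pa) 6.874e+05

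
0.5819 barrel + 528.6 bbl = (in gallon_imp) 1.851e+04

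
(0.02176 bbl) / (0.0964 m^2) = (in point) 101.7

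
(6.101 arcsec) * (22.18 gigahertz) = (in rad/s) 6.561e+05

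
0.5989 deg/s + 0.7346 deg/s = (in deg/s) 1.333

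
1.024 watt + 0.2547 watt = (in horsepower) 0.001715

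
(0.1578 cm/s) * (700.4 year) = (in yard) 3.812e+07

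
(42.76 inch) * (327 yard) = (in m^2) 324.8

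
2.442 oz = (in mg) 6.923e+04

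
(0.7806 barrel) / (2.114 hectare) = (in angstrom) 5.871e+04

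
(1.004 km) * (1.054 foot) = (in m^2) 322.5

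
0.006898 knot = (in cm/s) 0.3549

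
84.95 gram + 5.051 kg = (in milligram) 5.136e+06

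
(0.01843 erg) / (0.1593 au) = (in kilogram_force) 7.886e-21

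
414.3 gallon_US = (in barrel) 9.864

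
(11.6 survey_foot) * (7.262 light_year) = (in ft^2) 2.615e+18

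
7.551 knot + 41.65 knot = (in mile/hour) 56.62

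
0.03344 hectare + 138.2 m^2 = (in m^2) 472.6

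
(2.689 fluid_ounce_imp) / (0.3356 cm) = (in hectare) 2.277e-06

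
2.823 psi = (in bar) 0.1946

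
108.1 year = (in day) 3.946e+04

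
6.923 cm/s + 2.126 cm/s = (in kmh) 0.3258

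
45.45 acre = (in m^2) 1.839e+05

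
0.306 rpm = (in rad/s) 0.03204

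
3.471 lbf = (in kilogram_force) 1.574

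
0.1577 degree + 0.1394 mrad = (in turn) 0.0004602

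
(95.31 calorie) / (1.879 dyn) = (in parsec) 6.878e-10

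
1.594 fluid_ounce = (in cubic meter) 4.714e-05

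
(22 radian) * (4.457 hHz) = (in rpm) 9.363e+04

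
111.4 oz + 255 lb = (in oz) 4191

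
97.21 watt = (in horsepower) 0.1304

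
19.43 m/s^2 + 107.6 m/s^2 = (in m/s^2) 127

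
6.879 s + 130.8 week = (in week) 130.8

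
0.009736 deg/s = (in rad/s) 0.0001699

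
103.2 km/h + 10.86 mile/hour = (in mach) 0.09845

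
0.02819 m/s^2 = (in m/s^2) 0.02819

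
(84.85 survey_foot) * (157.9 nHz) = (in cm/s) 0.0004084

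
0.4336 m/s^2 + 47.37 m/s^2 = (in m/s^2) 47.8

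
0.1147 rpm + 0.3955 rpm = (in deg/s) 3.061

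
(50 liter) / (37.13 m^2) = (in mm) 1.347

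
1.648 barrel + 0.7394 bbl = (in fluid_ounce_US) 1.283e+04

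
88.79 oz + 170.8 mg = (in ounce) 88.8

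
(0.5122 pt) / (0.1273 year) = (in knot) 8.749e-11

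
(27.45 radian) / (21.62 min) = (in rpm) 0.2021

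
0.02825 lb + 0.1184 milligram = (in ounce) 0.452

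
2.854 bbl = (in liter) 453.7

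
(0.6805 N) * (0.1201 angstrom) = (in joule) 8.173e-12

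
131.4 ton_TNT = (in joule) 5.498e+11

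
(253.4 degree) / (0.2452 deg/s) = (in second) 1033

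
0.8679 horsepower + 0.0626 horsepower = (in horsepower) 0.9305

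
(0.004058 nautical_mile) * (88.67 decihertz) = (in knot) 129.5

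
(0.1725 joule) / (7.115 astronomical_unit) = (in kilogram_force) 1.653e-14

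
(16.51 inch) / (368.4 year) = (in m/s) 3.61e-11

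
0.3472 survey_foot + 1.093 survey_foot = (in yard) 0.4801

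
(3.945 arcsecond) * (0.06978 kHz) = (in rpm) 0.01274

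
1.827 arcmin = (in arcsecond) 109.6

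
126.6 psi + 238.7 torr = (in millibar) 9047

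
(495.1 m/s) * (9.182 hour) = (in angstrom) 1.637e+17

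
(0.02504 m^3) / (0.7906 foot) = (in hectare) 1.039e-05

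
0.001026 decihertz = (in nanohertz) 1.026e+05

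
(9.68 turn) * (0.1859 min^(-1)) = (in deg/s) 10.8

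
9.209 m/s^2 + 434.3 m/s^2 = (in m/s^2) 443.5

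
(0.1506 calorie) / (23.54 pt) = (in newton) 75.88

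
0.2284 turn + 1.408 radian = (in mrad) 2843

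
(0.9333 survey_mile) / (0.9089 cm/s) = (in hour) 45.9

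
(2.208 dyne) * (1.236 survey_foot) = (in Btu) 7.884e-09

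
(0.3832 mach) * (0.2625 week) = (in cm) 2.071e+09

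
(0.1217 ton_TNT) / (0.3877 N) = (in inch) 5.171e+10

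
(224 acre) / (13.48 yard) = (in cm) 7.354e+06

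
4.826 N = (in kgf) 0.4921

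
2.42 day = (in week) 0.3457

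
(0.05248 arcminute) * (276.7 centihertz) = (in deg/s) 0.00242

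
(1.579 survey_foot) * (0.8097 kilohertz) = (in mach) 1.144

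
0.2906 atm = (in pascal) 2.945e+04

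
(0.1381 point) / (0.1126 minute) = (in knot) 1.402e-05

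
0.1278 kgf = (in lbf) 0.2818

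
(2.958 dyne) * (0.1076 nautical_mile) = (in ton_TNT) 1.409e-12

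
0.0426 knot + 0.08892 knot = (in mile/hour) 0.1514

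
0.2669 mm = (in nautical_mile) 1.441e-07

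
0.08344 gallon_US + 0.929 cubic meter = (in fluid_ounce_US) 3.142e+04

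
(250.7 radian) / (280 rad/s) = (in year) 2.839e-08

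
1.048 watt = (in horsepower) 0.001405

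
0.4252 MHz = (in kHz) 425.2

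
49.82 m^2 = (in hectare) 0.004982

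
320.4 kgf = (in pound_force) 706.4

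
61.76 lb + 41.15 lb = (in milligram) 4.668e+07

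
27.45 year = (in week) 1431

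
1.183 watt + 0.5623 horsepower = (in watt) 420.5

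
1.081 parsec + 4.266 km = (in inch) 1.313e+18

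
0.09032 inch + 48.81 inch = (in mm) 1242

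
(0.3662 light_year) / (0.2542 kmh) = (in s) 4.906e+16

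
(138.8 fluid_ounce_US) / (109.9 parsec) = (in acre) 2.991e-25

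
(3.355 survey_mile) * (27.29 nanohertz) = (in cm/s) 0.01473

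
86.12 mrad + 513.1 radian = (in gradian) 3.267e+04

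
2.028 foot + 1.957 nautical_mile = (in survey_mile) 2.252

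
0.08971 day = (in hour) 2.153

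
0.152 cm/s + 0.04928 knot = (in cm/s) 2.687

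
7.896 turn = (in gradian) 3158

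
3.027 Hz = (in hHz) 0.03027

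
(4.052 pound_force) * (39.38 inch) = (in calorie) 4.309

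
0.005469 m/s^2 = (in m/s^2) 0.005469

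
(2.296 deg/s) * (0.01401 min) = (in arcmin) 115.8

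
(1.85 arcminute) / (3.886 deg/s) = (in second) 0.007934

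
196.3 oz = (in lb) 12.27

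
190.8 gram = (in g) 190.8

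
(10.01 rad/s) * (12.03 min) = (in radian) 7225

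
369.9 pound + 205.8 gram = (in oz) 5926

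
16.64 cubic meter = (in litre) 1.664e+04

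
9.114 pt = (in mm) 3.215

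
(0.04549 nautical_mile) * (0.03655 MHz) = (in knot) 5.986e+06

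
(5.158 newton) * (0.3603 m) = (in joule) 1.858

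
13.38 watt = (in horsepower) 0.01794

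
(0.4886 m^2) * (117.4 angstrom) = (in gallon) 1.515e-06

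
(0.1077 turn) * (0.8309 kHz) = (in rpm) 5369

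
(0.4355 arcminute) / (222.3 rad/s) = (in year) 1.807e-14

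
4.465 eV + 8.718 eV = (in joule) 2.112e-18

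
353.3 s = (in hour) 0.09814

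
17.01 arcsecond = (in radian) 8.247e-05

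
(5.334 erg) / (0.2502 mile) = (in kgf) 1.351e-10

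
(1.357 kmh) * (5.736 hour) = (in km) 7.784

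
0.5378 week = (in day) 3.765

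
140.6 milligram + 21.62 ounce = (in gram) 613.1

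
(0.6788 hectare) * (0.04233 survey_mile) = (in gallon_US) 1.222e+08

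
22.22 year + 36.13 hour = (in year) 22.22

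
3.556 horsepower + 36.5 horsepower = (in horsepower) 40.06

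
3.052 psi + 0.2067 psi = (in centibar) 22.47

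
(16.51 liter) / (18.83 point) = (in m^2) 2.485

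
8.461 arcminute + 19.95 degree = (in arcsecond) 7.233e+04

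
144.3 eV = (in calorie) 5.526e-18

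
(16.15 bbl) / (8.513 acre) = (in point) 0.2113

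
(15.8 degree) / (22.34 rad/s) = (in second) 0.01234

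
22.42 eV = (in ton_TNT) 8.585e-28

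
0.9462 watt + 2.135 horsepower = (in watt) 1593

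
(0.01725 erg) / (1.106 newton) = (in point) 4.421e-06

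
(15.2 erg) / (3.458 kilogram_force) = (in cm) 4.482e-06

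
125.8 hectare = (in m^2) 1.258e+06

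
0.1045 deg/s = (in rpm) 0.01742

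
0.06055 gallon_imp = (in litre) 0.2753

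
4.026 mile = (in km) 6.479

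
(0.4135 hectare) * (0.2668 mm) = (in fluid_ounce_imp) 3.883e+04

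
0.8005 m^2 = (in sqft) 8.617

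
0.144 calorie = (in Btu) 0.0005711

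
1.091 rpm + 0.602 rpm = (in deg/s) 10.16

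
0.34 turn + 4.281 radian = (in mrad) 6417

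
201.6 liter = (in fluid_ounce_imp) 7095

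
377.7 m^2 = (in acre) 0.09333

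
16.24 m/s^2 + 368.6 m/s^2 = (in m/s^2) 384.8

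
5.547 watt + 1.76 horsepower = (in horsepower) 1.767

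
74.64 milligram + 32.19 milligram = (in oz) 0.003768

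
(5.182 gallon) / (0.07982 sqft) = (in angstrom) 2.645e+10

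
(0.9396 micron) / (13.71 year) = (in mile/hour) 4.861e-15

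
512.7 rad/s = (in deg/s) 2.938e+04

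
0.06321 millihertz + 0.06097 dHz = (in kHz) 6.16e-06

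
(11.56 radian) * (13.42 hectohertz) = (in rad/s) 1.551e+04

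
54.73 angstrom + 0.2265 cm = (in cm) 0.2265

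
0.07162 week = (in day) 0.5013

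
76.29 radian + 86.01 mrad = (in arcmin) 2.626e+05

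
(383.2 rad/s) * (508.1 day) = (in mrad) 1.682e+13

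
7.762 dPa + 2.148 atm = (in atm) 2.148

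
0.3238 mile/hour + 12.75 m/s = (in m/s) 12.89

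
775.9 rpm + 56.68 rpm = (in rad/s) 87.19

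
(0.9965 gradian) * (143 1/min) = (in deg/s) 2.137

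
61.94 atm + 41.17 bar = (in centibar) 1.039e+04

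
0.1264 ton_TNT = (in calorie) 1.264e+08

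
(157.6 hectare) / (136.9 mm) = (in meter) 1.151e+07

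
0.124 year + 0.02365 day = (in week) 6.469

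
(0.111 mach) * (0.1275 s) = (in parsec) 1.562e-16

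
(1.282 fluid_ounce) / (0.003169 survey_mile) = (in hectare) 7.434e-10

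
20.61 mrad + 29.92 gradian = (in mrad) 490.6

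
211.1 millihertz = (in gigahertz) 2.111e-10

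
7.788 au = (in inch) 4.587e+13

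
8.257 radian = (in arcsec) 1.703e+06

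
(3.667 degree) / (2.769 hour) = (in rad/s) 6.42e-06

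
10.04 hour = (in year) 0.001146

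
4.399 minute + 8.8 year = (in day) 3212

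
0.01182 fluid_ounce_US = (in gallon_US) 9.234e-05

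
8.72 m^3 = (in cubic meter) 8.72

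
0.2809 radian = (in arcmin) 965.7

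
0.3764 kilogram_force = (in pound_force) 0.8298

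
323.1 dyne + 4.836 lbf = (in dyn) 2.151e+06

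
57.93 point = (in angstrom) 2.044e+08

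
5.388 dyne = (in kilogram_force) 5.494e-06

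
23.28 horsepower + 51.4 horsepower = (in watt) 5.569e+04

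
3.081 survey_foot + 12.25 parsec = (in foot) 1.24e+18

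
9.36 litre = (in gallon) 2.473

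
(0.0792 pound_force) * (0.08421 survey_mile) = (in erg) 4.774e+08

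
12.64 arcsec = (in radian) 6.128e-05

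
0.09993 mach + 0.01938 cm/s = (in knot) 66.14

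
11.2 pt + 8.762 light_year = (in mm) 8.289e+19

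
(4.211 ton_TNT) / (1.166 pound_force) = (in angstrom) 3.397e+19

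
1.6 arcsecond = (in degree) 0.0004444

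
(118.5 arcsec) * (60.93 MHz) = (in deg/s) 2.006e+06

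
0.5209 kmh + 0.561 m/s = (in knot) 1.372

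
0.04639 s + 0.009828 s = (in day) 6.507e-07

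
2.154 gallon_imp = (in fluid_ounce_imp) 344.6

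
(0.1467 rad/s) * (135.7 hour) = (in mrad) 7.167e+07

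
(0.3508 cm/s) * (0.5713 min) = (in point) 340.9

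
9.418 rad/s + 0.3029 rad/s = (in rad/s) 9.721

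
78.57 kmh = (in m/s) 21.82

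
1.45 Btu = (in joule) 1530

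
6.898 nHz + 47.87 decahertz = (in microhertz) 4.787e+08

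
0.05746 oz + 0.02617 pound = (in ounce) 0.4762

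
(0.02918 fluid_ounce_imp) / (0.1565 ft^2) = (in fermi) 5.702e+10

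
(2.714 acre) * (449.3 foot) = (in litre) 1.504e+09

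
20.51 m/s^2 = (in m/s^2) 20.51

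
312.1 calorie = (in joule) 1306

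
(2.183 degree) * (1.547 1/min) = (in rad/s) 0.0009824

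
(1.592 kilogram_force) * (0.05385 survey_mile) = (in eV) 8.445e+21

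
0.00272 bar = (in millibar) 2.72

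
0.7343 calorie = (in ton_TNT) 7.343e-10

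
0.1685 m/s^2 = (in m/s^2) 0.1685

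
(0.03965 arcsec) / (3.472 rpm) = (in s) 5.287e-07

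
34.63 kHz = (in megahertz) 0.03463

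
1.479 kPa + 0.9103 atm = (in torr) 702.9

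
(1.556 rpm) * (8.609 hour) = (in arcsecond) 1.042e+09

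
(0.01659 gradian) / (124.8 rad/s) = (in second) 2.088e-06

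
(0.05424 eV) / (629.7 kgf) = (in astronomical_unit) 9.407e-36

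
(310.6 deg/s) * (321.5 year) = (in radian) 5.496e+10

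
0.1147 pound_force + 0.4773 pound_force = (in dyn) 2.633e+05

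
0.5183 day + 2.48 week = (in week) 2.554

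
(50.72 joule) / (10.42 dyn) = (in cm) 4.868e+07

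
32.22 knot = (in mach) 0.04868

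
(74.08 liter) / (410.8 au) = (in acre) 2.979e-19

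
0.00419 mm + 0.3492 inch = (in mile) 5.514e-06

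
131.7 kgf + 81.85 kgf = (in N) 2094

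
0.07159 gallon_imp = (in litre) 0.3255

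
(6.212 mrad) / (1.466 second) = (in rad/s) 0.004237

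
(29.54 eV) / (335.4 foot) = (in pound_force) 1.041e-20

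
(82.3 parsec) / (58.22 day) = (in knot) 9.814e+11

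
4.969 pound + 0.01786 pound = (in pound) 4.987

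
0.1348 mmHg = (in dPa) 179.7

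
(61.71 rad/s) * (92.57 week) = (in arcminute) 1.188e+13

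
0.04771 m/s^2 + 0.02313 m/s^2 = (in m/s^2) 0.07084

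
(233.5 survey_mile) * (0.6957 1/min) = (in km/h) 1.569e+04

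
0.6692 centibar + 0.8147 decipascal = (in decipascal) 6693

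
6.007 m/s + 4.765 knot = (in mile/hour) 18.92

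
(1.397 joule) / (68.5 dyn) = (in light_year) 2.156e-13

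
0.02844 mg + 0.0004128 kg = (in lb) 0.0009101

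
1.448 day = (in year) 0.003967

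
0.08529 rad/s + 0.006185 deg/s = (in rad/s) 0.0854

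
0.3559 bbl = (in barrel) 0.3559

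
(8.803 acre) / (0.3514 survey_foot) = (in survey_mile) 206.7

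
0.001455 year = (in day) 0.5311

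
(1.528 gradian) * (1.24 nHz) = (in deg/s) 1.705e-09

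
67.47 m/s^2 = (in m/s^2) 67.47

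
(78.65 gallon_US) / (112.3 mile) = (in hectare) 1.647e-10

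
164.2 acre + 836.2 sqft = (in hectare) 66.46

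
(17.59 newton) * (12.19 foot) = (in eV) 4.079e+20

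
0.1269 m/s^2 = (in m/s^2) 0.1269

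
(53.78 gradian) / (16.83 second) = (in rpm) 0.4793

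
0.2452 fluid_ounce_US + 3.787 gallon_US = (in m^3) 0.01434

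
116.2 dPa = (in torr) 0.08716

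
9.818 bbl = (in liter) 1561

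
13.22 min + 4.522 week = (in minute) 4.559e+04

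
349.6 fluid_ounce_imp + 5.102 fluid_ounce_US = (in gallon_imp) 2.218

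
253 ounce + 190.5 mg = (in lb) 15.81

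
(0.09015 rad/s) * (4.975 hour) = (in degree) 9.251e+04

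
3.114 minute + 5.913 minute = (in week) 0.0008955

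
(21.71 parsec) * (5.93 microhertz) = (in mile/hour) 8.886e+12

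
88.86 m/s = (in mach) 0.261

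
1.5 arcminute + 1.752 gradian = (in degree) 1.602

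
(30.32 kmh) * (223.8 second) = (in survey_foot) 6184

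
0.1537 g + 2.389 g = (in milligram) 2543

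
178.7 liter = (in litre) 178.7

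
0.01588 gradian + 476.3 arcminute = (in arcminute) 477.2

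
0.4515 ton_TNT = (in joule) 1.889e+09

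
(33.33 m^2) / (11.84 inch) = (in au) 7.408e-10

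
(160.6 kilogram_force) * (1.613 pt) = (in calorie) 0.2142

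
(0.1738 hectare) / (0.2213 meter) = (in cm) 7.854e+05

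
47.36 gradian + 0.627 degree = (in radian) 0.7549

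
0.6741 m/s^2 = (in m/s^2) 0.6741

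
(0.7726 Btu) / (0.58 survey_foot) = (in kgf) 470.2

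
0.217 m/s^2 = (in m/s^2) 0.217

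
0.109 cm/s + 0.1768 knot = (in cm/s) 9.204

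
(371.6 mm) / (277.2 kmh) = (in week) 7.979e-09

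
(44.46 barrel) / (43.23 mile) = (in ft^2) 0.001094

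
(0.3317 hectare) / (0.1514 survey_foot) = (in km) 71.88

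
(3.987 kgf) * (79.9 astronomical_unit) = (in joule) 4.673e+14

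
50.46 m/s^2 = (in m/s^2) 50.46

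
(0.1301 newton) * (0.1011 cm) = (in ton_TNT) 3.144e-14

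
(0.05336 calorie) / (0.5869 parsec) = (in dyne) 1.233e-12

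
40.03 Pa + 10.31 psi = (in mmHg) 533.5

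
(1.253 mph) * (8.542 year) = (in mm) 1.509e+11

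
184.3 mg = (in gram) 0.1843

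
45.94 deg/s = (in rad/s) 0.8018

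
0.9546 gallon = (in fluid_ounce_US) 122.2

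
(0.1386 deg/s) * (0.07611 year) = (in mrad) 5.806e+06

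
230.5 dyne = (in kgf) 0.000235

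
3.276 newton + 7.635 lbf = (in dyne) 3.724e+06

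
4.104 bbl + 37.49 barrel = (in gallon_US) 1747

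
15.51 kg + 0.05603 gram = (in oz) 547.1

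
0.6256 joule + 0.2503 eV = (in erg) 6.256e+06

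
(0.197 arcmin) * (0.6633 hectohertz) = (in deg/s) 0.2178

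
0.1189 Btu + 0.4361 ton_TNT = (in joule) 1.825e+09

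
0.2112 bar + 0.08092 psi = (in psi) 3.144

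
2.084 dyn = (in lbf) 4.685e-06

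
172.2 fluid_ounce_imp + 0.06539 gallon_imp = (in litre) 5.19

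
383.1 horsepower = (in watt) 2.857e+05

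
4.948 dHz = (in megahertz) 4.948e-07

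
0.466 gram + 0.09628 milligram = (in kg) 0.0004661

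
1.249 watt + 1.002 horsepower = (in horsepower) 1.004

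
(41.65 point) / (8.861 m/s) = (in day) 1.919e-08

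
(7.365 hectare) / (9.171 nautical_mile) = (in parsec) 1.405e-16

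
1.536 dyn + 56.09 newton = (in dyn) 5.609e+06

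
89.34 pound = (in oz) 1429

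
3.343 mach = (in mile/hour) 2546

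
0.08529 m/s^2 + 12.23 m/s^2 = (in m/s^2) 12.32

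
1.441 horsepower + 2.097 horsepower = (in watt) 2638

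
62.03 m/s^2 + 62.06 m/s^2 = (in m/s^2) 124.1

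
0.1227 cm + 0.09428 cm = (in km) 2.17e-06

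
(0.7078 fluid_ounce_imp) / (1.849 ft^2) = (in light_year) 1.237e-20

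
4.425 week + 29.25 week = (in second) 2.037e+07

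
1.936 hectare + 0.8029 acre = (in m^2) 2.261e+04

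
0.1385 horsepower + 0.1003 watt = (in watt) 103.4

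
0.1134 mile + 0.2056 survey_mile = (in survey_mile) 0.319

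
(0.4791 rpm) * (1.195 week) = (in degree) 2.078e+06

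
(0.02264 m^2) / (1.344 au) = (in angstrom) 0.001126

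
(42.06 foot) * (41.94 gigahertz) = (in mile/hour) 1.203e+12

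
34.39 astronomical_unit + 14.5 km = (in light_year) 0.0005438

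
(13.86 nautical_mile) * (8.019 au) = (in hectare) 3.079e+12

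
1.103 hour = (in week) 0.006565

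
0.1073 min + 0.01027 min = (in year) 2.237e-07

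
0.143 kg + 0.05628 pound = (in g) 168.5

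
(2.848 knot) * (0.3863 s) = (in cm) 56.6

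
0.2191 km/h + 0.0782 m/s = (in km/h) 0.5006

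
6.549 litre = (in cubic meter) 0.006549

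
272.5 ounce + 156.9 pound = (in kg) 78.89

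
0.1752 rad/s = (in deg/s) 10.04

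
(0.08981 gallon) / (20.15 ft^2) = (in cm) 0.01816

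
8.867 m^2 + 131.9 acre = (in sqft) 5.746e+06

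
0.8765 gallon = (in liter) 3.318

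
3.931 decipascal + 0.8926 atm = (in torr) 678.4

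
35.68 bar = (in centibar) 3568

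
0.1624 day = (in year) 0.0004449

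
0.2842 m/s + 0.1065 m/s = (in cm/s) 39.07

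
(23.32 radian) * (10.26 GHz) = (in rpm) 2.285e+12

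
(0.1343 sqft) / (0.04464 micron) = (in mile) 173.7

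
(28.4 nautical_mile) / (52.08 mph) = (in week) 0.003735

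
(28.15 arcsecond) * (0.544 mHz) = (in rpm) 7.09e-07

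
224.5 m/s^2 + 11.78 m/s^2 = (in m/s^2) 236.3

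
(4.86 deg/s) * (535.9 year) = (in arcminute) 4.928e+12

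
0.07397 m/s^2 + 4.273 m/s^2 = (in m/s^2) 4.347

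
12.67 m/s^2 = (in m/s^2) 12.67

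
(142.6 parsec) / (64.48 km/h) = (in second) 2.457e+17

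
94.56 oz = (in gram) 2681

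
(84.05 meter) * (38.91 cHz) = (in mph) 73.16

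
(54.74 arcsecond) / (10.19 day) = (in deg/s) 1.727e-08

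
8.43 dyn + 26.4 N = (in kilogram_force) 2.692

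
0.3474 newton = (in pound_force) 0.0781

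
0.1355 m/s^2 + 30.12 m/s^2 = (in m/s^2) 30.26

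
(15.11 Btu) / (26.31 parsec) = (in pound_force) 4.415e-15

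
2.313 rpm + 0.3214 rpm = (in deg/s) 15.81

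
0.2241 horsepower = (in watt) 167.1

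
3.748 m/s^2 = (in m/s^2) 3.748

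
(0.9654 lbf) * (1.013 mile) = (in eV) 4.37e+22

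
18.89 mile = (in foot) 9.974e+04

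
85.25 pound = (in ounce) 1364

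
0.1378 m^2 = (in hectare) 1.378e-05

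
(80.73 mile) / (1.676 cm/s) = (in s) 7.752e+06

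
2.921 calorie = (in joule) 12.22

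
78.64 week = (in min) 7.927e+05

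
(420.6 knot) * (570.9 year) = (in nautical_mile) 2.103e+09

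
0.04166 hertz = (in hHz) 0.0004166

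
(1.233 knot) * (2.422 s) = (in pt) 4355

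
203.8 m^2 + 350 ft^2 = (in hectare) 0.02363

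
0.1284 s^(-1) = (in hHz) 0.001284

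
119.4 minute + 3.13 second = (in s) 7167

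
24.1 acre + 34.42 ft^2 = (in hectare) 9.753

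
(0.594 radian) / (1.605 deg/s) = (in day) 0.0002454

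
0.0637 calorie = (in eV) 1.663e+18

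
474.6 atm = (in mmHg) 3.607e+05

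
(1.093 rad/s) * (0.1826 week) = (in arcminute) 4.15e+08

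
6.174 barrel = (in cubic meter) 0.9816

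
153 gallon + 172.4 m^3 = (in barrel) 1088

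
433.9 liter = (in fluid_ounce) 1.467e+04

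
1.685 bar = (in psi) 24.44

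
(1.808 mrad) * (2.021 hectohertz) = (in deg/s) 20.94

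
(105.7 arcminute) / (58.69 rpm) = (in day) 5.79e-08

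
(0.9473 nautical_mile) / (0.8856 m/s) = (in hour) 0.5503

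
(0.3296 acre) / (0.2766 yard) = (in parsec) 1.709e-13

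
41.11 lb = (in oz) 657.8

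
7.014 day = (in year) 0.01922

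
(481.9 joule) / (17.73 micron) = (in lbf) 6.11e+06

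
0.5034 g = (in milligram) 503.4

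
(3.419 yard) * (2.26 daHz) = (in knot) 137.3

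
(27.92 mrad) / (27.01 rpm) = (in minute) 0.0001645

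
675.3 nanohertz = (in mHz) 0.0006753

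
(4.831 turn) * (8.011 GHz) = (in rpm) 2.322e+12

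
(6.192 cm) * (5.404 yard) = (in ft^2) 3.293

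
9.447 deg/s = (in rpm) 1.574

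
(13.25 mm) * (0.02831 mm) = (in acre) 9.269e-11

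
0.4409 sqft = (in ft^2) 0.4409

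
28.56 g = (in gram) 28.56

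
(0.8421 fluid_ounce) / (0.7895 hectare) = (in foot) 1.035e-08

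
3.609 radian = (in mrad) 3609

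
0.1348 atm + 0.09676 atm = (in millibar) 234.6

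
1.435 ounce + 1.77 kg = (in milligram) 1.811e+06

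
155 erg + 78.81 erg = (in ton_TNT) 5.588e-15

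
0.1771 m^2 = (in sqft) 1.906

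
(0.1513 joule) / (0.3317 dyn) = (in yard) 4.988e+04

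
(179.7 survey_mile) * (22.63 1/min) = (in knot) 2.12e+05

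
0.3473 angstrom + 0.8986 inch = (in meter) 0.02282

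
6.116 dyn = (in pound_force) 1.375e-05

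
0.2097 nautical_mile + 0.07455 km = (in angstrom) 4.629e+12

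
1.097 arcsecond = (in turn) 8.465e-07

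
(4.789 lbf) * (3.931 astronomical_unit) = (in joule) 1.253e+13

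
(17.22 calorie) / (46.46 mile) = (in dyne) 96.36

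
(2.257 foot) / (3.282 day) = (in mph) 5.427e-06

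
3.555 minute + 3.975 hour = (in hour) 4.034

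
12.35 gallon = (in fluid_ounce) 1581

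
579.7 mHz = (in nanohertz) 5.797e+08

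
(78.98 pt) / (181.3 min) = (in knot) 4.979e-06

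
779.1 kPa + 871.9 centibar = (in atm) 16.29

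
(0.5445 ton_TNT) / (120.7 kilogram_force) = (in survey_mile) 1196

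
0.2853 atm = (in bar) 0.2891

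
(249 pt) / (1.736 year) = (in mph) 3.589e-09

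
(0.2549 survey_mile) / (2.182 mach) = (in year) 1.751e-08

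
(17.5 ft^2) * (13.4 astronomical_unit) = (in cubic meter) 3.259e+12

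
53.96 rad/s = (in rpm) 515.3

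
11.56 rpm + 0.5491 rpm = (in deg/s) 72.65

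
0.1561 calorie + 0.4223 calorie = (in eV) 1.51e+19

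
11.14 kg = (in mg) 1.114e+07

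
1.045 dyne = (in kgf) 1.066e-06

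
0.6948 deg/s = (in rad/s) 0.01213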